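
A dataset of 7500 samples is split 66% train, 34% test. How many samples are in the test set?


Train samples = 7500 * 66% = 4950
Test samples = 7500 - 4950
= 2550

2550


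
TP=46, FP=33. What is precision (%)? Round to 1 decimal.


Precision = TP / (TP + FP) * 100
= 46 / (46 + 33)
= 46 / 79
= 0.5823
= 58.2%

58.2


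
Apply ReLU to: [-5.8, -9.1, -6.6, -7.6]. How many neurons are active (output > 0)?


ReLU(x) = max(0, x) for each element:
ReLU(-5.8) = 0
ReLU(-9.1) = 0
ReLU(-6.6) = 0
ReLU(-7.6) = 0
Active neurons (>0): 0

0


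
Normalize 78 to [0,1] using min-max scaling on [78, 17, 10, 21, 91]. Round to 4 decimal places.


Min = 10, Max = 91
Range = 91 - 10 = 81
Scaled = (x - min) / (max - min)
= (78 - 10) / 81
= 68 / 81
= 0.8395

0.8395


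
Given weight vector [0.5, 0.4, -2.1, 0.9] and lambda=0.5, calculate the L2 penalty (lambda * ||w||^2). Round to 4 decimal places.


Squaring each weight:
0.5^2 = 0.25
0.4^2 = 0.16
(-2.1)^2 = 4.41
0.9^2 = 0.81
Sum of squares = 5.63
Penalty = 0.5 * 5.63 = 2.8150

2.8150


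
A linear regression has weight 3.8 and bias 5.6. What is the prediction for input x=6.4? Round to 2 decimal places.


y = 3.8 * 6.4 + (5.6)
= 24.32 + (5.6)
= 29.92

29.92


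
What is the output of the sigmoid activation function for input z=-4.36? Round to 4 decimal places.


sigmoid(z) = 1 / (1 + exp(-z))
exp(-(-4.36)) = exp(4.36) = 78.2571
1 + 78.2571 = 79.2571
1 / 79.2571 = 0.0126

0.0126


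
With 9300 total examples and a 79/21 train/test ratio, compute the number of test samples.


Train samples = 9300 * 79% = 7347
Test samples = 9300 - 7347
= 1953

1953


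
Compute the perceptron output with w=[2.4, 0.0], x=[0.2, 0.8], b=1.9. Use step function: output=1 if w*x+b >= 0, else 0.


z = w . x + b
= 2.4*0.2 + 0.0*0.8 + 1.9
= 0.48 + 0.0 + 1.9
= 0.48 + 1.9
= 2.38
Since z = 2.38 >= 0, output = 1

1


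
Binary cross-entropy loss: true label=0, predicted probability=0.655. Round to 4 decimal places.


For y=0: Loss = -log(1-p)
= -log(1 - 0.655)
= -log(0.345)
= -(-1.0642)
= 1.0642

1.0642


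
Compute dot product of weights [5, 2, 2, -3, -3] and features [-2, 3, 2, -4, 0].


Element-wise products:
5 * -2 = -10
2 * 3 = 6
2 * 2 = 4
-3 * -4 = 12
-3 * 0 = 0
Sum = -10 + 6 + 4 + 12 + 0
= 12

12


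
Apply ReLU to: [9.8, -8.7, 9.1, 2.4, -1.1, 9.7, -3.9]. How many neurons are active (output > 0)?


ReLU(x) = max(0, x) for each element:
ReLU(9.8) = 9.8
ReLU(-8.7) = 0
ReLU(9.1) = 9.1
ReLU(2.4) = 2.4
ReLU(-1.1) = 0
ReLU(9.7) = 9.7
ReLU(-3.9) = 0
Active neurons (>0): 4

4


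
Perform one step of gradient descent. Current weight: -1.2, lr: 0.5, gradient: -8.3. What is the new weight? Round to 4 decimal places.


w_new = w_old - lr * gradient
= -1.2 - 0.5 * -8.3
= -1.2 - (-4.15)
= 2.9500

2.9500


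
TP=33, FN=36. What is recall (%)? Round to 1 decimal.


Recall = TP / (TP + FN) * 100
= 33 / (33 + 36)
= 33 / 69
= 0.4783
= 47.8%

47.8


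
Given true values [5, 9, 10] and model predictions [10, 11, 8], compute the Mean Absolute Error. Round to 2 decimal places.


Absolute errors: [5, 2, 2]
Sum of absolute errors = 9
MAE = 9 / 3 = 3.00

3.00


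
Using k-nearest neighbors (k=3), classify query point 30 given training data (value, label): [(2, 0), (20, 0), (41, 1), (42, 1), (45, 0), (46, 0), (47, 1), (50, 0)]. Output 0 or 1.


Distances from query 30:
Point 20 (class 0): distance = 10
Point 41 (class 1): distance = 11
Point 42 (class 1): distance = 12
K=3 nearest neighbors: classes = [0, 1, 1]
Votes for class 1: 2 / 3
Majority vote => class 1

1


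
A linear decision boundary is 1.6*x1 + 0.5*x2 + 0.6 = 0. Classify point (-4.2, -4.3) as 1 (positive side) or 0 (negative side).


Compute 1.6 * -4.2 + 0.5 * -4.3 + 0.6
= -6.72 + -2.15 + 0.6
= -8.27
Since -8.27 < 0, the point is on the negative side.

0


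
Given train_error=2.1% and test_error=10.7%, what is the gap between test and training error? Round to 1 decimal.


Generalization gap = test_error - train_error
= 10.7 - 2.1
= 8.6%
A moderate gap.

8.6


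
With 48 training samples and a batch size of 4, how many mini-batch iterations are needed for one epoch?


Iterations per epoch = dataset_size / batch_size
= 48 / 4
= 12

12


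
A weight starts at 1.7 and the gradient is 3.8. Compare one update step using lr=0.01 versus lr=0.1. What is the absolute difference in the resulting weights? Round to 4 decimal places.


With lr=0.01: w_new = 1.7 - 0.01 * 3.8 = 1.662
With lr=0.1: w_new = 1.7 - 0.1 * 3.8 = 1.32
Absolute difference = |1.662 - 1.32|
= 0.3420

0.3420


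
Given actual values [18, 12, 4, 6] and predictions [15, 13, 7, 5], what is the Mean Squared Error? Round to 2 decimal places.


Differences: [3, -1, -3, 1]
Squared errors: [9, 1, 9, 1]
Sum of squared errors = 20
MSE = 20 / 4 = 5.00

5.00


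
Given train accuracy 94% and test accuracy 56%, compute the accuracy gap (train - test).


Gap = train_accuracy - test_accuracy
= 94 - 56
= 38%
This large gap strongly indicates overfitting.

38


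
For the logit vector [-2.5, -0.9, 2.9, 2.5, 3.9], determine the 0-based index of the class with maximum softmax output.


Softmax is a monotonic transformation, so it preserves the argmax.
We need to find the index of the maximum logit.
Index 0: -2.5
Index 1: -0.9
Index 2: 2.9
Index 3: 2.5
Index 4: 3.9
Maximum logit = 3.9 at index 4

4


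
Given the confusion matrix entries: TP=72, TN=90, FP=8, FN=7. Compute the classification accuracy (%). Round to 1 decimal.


Accuracy = (TP + TN) / (TP + TN + FP + FN) * 100
= (72 + 90) / (72 + 90 + 8 + 7)
= 162 / 177
= 0.9153
= 91.5%

91.5


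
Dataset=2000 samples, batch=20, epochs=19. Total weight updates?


Iterations per epoch = 2000 / 20 = 100
Total updates = iterations_per_epoch * epochs
= 100 * 19
= 1900

1900


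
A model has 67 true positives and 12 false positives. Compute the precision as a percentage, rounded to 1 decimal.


Precision = TP / (TP + FP) * 100
= 67 / (67 + 12)
= 67 / 79
= 0.8481
= 84.8%

84.8


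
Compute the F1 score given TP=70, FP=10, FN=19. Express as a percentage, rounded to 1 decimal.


Precision = TP / (TP + FP) = 70 / 80 = 0.875
Recall = TP / (TP + FN) = 70 / 89 = 0.7865
F1 = 2 * P * R / (P + R)
= 2 * 0.875 * 0.7865 / (0.875 + 0.7865)
= 1.3764 / 1.6615
= 0.8284
As percentage: 82.8%

82.8


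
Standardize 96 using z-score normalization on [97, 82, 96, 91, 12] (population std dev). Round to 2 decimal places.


Mean = (97 + 82 + 96 + 91 + 12) / 5 = 75.6
Variance = sum((x_i - mean)^2) / n = 1039.44
Std = sqrt(1039.44) = 32.2403
Z = (x - mean) / std
= (96 - 75.6) / 32.2403
= 20.4 / 32.2403
= 0.63

0.63


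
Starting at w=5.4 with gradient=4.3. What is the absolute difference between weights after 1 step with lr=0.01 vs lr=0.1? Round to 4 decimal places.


With lr=0.01: w_new = 5.4 - 0.01 * 4.3 = 5.357
With lr=0.1: w_new = 5.4 - 0.1 * 4.3 = 4.97
Absolute difference = |5.357 - 4.97|
= 0.3870

0.3870


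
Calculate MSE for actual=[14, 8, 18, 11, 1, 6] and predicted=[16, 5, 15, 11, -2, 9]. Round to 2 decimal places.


Differences: [-2, 3, 3, 0, 3, -3]
Squared errors: [4, 9, 9, 0, 9, 9]
Sum of squared errors = 40
MSE = 40 / 6 = 6.67

6.67


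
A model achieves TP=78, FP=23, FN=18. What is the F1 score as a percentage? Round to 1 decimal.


Precision = TP / (TP + FP) = 78 / 101 = 0.7723
Recall = TP / (TP + FN) = 78 / 96 = 0.8125
F1 = 2 * P * R / (P + R)
= 2 * 0.7723 * 0.8125 / (0.7723 + 0.8125)
= 1.255 / 1.5848
= 0.7919
As percentage: 79.2%

79.2


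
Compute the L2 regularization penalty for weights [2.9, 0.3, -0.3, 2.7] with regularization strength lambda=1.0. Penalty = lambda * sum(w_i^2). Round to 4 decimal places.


Squaring each weight:
2.9^2 = 8.41
0.3^2 = 0.09
(-0.3)^2 = 0.09
2.7^2 = 7.29
Sum of squares = 15.88
Penalty = 1.0 * 15.88 = 15.8800

15.8800


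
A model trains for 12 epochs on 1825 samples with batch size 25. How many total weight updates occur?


Iterations per epoch = 1825 / 25 = 73
Total updates = iterations_per_epoch * epochs
= 73 * 12
= 876

876


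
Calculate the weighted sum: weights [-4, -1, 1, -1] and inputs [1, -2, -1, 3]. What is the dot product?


Element-wise products:
-4 * 1 = -4
-1 * -2 = 2
1 * -1 = -1
-1 * 3 = -3
Sum = -4 + 2 + -1 + -3
= -6

-6


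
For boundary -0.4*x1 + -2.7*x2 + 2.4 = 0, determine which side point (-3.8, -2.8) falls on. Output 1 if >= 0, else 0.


Compute -0.4 * -3.8 + -2.7 * -2.8 + 2.4
= 1.52 + 7.56 + 2.4
= 11.48
Since 11.48 >= 0, the point is on the positive side.

1


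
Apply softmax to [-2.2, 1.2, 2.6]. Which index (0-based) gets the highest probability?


Softmax is a monotonic transformation, so it preserves the argmax.
We need to find the index of the maximum logit.
Index 0: -2.2
Index 1: 1.2
Index 2: 2.6
Maximum logit = 2.6 at index 2

2


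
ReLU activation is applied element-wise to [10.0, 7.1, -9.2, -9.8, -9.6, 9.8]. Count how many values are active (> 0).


ReLU(x) = max(0, x) for each element:
ReLU(10.0) = 10.0
ReLU(7.1) = 7.1
ReLU(-9.2) = 0
ReLU(-9.8) = 0
ReLU(-9.6) = 0
ReLU(9.8) = 9.8
Active neurons (>0): 3

3


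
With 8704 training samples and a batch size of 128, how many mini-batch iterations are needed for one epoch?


Iterations per epoch = dataset_size / batch_size
= 8704 / 128
= 68

68


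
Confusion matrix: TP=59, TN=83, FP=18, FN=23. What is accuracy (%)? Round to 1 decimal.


Accuracy = (TP + TN) / (TP + TN + FP + FN) * 100
= (59 + 83) / (59 + 83 + 18 + 23)
= 142 / 183
= 0.776
= 77.6%

77.6


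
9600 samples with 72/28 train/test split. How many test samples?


Train samples = 9600 * 72% = 6912
Test samples = 9600 - 6912
= 2688

2688


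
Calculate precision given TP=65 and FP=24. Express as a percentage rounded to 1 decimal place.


Precision = TP / (TP + FP) * 100
= 65 / (65 + 24)
= 65 / 89
= 0.7303
= 73.0%

73.0


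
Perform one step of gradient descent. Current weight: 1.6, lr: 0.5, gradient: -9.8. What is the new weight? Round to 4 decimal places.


w_new = w_old - lr * gradient
= 1.6 - 0.5 * -9.8
= 1.6 - (-4.9)
= 6.5000

6.5000


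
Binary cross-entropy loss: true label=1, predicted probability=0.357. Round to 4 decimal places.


For y=1: Loss = -log(p)
= -log(0.357)
= -(-1.03)
= 1.0300

1.0300


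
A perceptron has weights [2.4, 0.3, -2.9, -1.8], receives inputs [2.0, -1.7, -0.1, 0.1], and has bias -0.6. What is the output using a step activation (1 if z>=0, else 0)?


z = w . x + b
= 2.4*2.0 + 0.3*-1.7 + -2.9*-0.1 + -1.8*0.1 + -0.6
= 4.8 + -0.51 + 0.29 + -0.18 + -0.6
= 4.4 + -0.6
= 3.8
Since z = 3.8 >= 0, output = 1

1


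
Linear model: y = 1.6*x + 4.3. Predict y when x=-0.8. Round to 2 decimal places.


y = 1.6 * -0.8 + (4.3)
= -1.28 + (4.3)
= 3.02

3.02


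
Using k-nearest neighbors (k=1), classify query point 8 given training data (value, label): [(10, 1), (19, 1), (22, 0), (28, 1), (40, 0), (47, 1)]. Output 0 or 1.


Distances from query 8:
Point 10 (class 1): distance = 2
K=1 nearest neighbors: classes = [1]
Votes for class 1: 1 / 1
Majority vote => class 1

1


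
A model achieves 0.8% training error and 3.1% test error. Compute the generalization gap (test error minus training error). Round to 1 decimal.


Generalization gap = test_error - train_error
= 3.1 - 0.8
= 2.3%
A moderate gap.

2.3


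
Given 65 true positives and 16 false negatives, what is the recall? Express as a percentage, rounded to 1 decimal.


Recall = TP / (TP + FN) * 100
= 65 / (65 + 16)
= 65 / 81
= 0.8025
= 80.2%

80.2


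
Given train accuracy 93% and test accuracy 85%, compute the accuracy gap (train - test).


Gap = train_accuracy - test_accuracy
= 93 - 85
= 8%
This moderate gap may indicate mild overfitting.

8


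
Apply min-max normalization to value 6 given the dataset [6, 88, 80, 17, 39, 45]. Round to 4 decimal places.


Min = 6, Max = 88
Range = 88 - 6 = 82
Scaled = (x - min) / (max - min)
= (6 - 6) / 82
= 0 / 82
= 0.0000

0.0000


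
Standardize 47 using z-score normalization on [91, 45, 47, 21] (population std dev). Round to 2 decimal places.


Mean = (91 + 45 + 47 + 21) / 4 = 51.0
Variance = sum((x_i - mean)^2) / n = 638.0
Std = sqrt(638.0) = 25.2587
Z = (x - mean) / std
= (47 - 51.0) / 25.2587
= -4.0 / 25.2587
= -0.16

-0.16


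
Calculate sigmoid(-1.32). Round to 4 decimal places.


sigmoid(z) = 1 / (1 + exp(-z))
exp(-(-1.32)) = exp(1.32) = 3.7434
1 + 3.7434 = 4.7434
1 / 4.7434 = 0.2108

0.2108


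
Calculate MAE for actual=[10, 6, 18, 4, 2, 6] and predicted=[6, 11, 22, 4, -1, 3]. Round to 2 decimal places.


Absolute errors: [4, 5, 4, 0, 3, 3]
Sum of absolute errors = 19
MAE = 19 / 6 = 3.17

3.17


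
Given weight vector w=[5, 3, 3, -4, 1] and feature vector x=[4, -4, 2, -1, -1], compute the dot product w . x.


Element-wise products:
5 * 4 = 20
3 * -4 = -12
3 * 2 = 6
-4 * -1 = 4
1 * -1 = -1
Sum = 20 + -12 + 6 + 4 + -1
= 17

17


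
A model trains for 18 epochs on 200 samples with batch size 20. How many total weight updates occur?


Iterations per epoch = 200 / 20 = 10
Total updates = iterations_per_epoch * epochs
= 10 * 18
= 180

180


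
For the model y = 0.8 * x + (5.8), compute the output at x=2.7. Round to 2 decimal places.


y = 0.8 * 2.7 + (5.8)
= 2.16 + (5.8)
= 7.96

7.96


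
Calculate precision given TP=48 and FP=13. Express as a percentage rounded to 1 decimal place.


Precision = TP / (TP + FP) * 100
= 48 / (48 + 13)
= 48 / 61
= 0.7869
= 78.7%

78.7


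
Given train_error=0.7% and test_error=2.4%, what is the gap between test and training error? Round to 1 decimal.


Generalization gap = test_error - train_error
= 2.4 - 0.7
= 1.7%
A small gap suggests good generalization.

1.7


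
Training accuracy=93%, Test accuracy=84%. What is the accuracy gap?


Gap = train_accuracy - test_accuracy
= 93 - 84
= 9%
This moderate gap may indicate mild overfitting.

9


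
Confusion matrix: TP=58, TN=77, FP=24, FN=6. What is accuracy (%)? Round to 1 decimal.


Accuracy = (TP + TN) / (TP + TN + FP + FN) * 100
= (58 + 77) / (58 + 77 + 24 + 6)
= 135 / 165
= 0.8182
= 81.8%

81.8


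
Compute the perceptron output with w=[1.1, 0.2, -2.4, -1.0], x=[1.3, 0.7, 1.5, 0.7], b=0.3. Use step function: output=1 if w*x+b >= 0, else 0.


z = w . x + b
= 1.1*1.3 + 0.2*0.7 + -2.4*1.5 + -1.0*0.7 + 0.3
= 1.43 + 0.14 + -3.6 + -0.7 + 0.3
= -2.73 + 0.3
= -2.43
Since z = -2.43 < 0, output = 0

0


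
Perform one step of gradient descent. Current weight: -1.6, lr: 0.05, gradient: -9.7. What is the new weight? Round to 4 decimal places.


w_new = w_old - lr * gradient
= -1.6 - 0.05 * -9.7
= -1.6 - (-0.485)
= -1.1150

-1.1150


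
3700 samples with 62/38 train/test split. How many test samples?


Train samples = 3700 * 62% = 2294
Test samples = 3700 - 2294
= 1406

1406


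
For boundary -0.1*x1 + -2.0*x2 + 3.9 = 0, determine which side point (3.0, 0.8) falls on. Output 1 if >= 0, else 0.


Compute -0.1 * 3.0 + -2.0 * 0.8 + 3.9
= -0.3 + -1.6 + 3.9
= 2.0
Since 2.0 >= 0, the point is on the positive side.

1


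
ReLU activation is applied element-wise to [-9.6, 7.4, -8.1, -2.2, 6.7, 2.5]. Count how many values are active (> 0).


ReLU(x) = max(0, x) for each element:
ReLU(-9.6) = 0
ReLU(7.4) = 7.4
ReLU(-8.1) = 0
ReLU(-2.2) = 0
ReLU(6.7) = 6.7
ReLU(2.5) = 2.5
Active neurons (>0): 3

3


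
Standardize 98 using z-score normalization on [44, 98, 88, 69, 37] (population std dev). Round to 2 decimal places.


Mean = (44 + 98 + 88 + 69 + 37) / 5 = 67.2
Variance = sum((x_i - mean)^2) / n = 566.96
Std = sqrt(566.96) = 23.8109
Z = (x - mean) / std
= (98 - 67.2) / 23.8109
= 30.8 / 23.8109
= 1.29

1.29


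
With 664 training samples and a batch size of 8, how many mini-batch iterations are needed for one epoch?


Iterations per epoch = dataset_size / batch_size
= 664 / 8
= 83

83


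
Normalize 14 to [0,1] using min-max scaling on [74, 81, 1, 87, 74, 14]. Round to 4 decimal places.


Min = 1, Max = 87
Range = 87 - 1 = 86
Scaled = (x - min) / (max - min)
= (14 - 1) / 86
= 13 / 86
= 0.1512

0.1512


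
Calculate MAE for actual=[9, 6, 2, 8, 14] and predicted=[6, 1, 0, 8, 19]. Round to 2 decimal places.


Absolute errors: [3, 5, 2, 0, 5]
Sum of absolute errors = 15
MAE = 15 / 5 = 3.00

3.00


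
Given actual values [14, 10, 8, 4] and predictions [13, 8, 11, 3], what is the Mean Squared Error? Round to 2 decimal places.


Differences: [1, 2, -3, 1]
Squared errors: [1, 4, 9, 1]
Sum of squared errors = 15
MSE = 15 / 4 = 3.75

3.75


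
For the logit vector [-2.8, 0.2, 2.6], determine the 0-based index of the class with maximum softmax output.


Softmax is a monotonic transformation, so it preserves the argmax.
We need to find the index of the maximum logit.
Index 0: -2.8
Index 1: 0.2
Index 2: 2.6
Maximum logit = 2.6 at index 2

2


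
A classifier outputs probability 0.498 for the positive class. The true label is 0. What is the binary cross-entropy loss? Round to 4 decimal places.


For y=0: Loss = -log(1-p)
= -log(1 - 0.498)
= -log(0.502)
= -(-0.6892)
= 0.6892

0.6892


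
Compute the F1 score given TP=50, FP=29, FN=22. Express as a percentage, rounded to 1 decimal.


Precision = TP / (TP + FP) = 50 / 79 = 0.6329
Recall = TP / (TP + FN) = 50 / 72 = 0.6944
F1 = 2 * P * R / (P + R)
= 2 * 0.6329 * 0.6944 / (0.6329 + 0.6944)
= 0.879 / 1.3274
= 0.6623
As percentage: 66.2%

66.2


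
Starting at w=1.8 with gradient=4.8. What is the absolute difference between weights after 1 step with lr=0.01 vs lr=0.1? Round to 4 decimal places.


With lr=0.01: w_new = 1.8 - 0.01 * 4.8 = 1.752
With lr=0.1: w_new = 1.8 - 0.1 * 4.8 = 1.32
Absolute difference = |1.752 - 1.32|
= 0.4320

0.4320


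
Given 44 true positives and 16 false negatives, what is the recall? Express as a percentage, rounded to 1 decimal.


Recall = TP / (TP + FN) * 100
= 44 / (44 + 16)
= 44 / 60
= 0.7333
= 73.3%

73.3


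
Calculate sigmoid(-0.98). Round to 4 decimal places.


sigmoid(z) = 1 / (1 + exp(-z))
exp(-(-0.98)) = exp(0.98) = 2.6645
1 + 2.6645 = 3.6645
1 / 3.6645 = 0.2729

0.2729


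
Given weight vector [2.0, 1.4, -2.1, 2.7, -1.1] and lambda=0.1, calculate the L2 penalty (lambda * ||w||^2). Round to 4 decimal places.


Squaring each weight:
2.0^2 = 4.0
1.4^2 = 1.96
(-2.1)^2 = 4.41
2.7^2 = 7.29
(-1.1)^2 = 1.21
Sum of squares = 18.87
Penalty = 0.1 * 18.87 = 1.8870

1.8870


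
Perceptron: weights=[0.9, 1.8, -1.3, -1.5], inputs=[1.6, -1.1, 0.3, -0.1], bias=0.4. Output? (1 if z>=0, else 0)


z = w . x + b
= 0.9*1.6 + 1.8*-1.1 + -1.3*0.3 + -1.5*-0.1 + 0.4
= 1.44 + -1.98 + -0.39 + 0.15 + 0.4
= -0.78 + 0.4
= -0.38
Since z = -0.38 < 0, output = 0

0


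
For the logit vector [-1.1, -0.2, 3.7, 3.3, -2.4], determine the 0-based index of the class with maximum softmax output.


Softmax is a monotonic transformation, so it preserves the argmax.
We need to find the index of the maximum logit.
Index 0: -1.1
Index 1: -0.2
Index 2: 3.7
Index 3: 3.3
Index 4: -2.4
Maximum logit = 3.7 at index 2

2


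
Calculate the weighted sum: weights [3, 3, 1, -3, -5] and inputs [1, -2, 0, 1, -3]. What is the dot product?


Element-wise products:
3 * 1 = 3
3 * -2 = -6
1 * 0 = 0
-3 * 1 = -3
-5 * -3 = 15
Sum = 3 + -6 + 0 + -3 + 15
= 9

9


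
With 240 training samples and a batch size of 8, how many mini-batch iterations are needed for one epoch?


Iterations per epoch = dataset_size / batch_size
= 240 / 8
= 30

30


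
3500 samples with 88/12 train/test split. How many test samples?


Train samples = 3500 * 88% = 3080
Test samples = 3500 - 3080
= 420

420


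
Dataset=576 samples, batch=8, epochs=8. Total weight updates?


Iterations per epoch = 576 / 8 = 72
Total updates = iterations_per_epoch * epochs
= 72 * 8
= 576

576


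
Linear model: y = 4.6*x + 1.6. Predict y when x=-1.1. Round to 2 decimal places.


y = 4.6 * -1.1 + (1.6)
= -5.06 + (1.6)
= -3.46

-3.46


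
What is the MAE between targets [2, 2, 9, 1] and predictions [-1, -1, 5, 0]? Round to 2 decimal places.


Absolute errors: [3, 3, 4, 1]
Sum of absolute errors = 11
MAE = 11 / 4 = 2.75

2.75


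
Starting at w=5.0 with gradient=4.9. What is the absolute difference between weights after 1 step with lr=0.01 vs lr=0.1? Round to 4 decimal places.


With lr=0.01: w_new = 5.0 - 0.01 * 4.9 = 4.951
With lr=0.1: w_new = 5.0 - 0.1 * 4.9 = 4.51
Absolute difference = |4.951 - 4.51|
= 0.4410

0.4410


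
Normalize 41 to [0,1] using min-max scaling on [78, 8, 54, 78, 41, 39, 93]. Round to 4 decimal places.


Min = 8, Max = 93
Range = 93 - 8 = 85
Scaled = (x - min) / (max - min)
= (41 - 8) / 85
= 33 / 85
= 0.3882

0.3882


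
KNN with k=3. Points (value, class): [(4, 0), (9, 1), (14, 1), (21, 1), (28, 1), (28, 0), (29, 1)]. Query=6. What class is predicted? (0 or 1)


Distances from query 6:
Point 4 (class 0): distance = 2
Point 9 (class 1): distance = 3
Point 14 (class 1): distance = 8
K=3 nearest neighbors: classes = [0, 1, 1]
Votes for class 1: 2 / 3
Majority vote => class 1

1


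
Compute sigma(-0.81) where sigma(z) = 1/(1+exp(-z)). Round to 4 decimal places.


sigmoid(z) = 1 / (1 + exp(-z))
exp(-(-0.81)) = exp(0.81) = 2.2479
1 + 2.2479 = 3.2479
1 / 3.2479 = 0.3079

0.3079


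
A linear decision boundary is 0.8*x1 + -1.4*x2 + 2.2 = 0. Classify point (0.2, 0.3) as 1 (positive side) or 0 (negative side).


Compute 0.8 * 0.2 + -1.4 * 0.3 + 2.2
= 0.16 + -0.42 + 2.2
= 1.94
Since 1.94 >= 0, the point is on the positive side.

1


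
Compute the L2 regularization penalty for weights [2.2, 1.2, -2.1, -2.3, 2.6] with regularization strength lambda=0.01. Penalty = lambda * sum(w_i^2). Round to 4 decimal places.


Squaring each weight:
2.2^2 = 4.84
1.2^2 = 1.44
(-2.1)^2 = 4.41
(-2.3)^2 = 5.29
2.6^2 = 6.76
Sum of squares = 22.74
Penalty = 0.01 * 22.74 = 0.2274

0.2274


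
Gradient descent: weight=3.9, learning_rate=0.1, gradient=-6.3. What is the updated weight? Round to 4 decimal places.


w_new = w_old - lr * gradient
= 3.9 - 0.1 * -6.3
= 3.9 - (-0.63)
= 4.5300

4.5300


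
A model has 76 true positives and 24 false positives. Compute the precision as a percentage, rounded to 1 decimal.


Precision = TP / (TP + FP) * 100
= 76 / (76 + 24)
= 76 / 100
= 0.76
= 76.0%

76.0


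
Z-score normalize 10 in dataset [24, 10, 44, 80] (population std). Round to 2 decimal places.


Mean = (24 + 10 + 44 + 80) / 4 = 39.5
Variance = sum((x_i - mean)^2) / n = 692.75
Std = sqrt(692.75) = 26.3201
Z = (x - mean) / std
= (10 - 39.5) / 26.3201
= -29.5 / 26.3201
= -1.12

-1.12


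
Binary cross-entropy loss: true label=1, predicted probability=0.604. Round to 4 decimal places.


For y=1: Loss = -log(p)
= -log(0.604)
= -(-0.5042)
= 0.5042

0.5042


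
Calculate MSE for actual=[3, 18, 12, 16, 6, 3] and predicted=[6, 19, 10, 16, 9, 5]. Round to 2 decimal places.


Differences: [-3, -1, 2, 0, -3, -2]
Squared errors: [9, 1, 4, 0, 9, 4]
Sum of squared errors = 27
MSE = 27 / 6 = 4.50

4.50


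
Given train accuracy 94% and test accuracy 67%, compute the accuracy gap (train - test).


Gap = train_accuracy - test_accuracy
= 94 - 67
= 27%
This large gap strongly indicates overfitting.

27


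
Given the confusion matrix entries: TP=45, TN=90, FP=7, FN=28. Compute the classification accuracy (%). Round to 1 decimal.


Accuracy = (TP + TN) / (TP + TN + FP + FN) * 100
= (45 + 90) / (45 + 90 + 7 + 28)
= 135 / 170
= 0.7941
= 79.4%

79.4


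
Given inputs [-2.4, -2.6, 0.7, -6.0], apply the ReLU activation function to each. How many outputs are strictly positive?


ReLU(x) = max(0, x) for each element:
ReLU(-2.4) = 0
ReLU(-2.6) = 0
ReLU(0.7) = 0.7
ReLU(-6.0) = 0
Active neurons (>0): 1

1


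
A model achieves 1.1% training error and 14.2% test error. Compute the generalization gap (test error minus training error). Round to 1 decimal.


Generalization gap = test_error - train_error
= 14.2 - 1.1
= 13.1%
A large gap suggests overfitting.

13.1


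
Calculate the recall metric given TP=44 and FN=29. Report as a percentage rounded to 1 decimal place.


Recall = TP / (TP + FN) * 100
= 44 / (44 + 29)
= 44 / 73
= 0.6027
= 60.3%

60.3


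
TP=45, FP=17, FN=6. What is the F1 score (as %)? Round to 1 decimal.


Precision = TP / (TP + FP) = 45 / 62 = 0.7258
Recall = TP / (TP + FN) = 45 / 51 = 0.8824
F1 = 2 * P * R / (P + R)
= 2 * 0.7258 * 0.8824 / (0.7258 + 0.8824)
= 1.2808 / 1.6082
= 0.7965
As percentage: 79.6%

79.6


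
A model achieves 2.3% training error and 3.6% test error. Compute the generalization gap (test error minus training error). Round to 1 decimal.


Generalization gap = test_error - train_error
= 3.6 - 2.3
= 1.3%
A small gap suggests good generalization.

1.3


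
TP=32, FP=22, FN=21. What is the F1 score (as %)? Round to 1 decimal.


Precision = TP / (TP + FP) = 32 / 54 = 0.5926
Recall = TP / (TP + FN) = 32 / 53 = 0.6038
F1 = 2 * P * R / (P + R)
= 2 * 0.5926 * 0.6038 / (0.5926 + 0.6038)
= 0.7156 / 1.1964
= 0.5981
As percentage: 59.8%

59.8


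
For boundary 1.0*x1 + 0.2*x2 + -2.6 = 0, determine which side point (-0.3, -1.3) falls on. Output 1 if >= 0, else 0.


Compute 1.0 * -0.3 + 0.2 * -1.3 + -2.6
= -0.3 + -0.26 + -2.6
= -3.16
Since -3.16 < 0, the point is on the negative side.

0


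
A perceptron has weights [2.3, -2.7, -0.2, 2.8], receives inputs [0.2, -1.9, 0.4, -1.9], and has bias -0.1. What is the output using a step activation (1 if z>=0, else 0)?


z = w . x + b
= 2.3*0.2 + -2.7*-1.9 + -0.2*0.4 + 2.8*-1.9 + -0.1
= 0.46 + 5.13 + -0.08 + -5.32 + -0.1
= 0.19 + -0.1
= 0.09
Since z = 0.09 >= 0, output = 1

1


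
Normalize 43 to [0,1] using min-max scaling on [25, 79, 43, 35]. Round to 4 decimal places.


Min = 25, Max = 79
Range = 79 - 25 = 54
Scaled = (x - min) / (max - min)
= (43 - 25) / 54
= 18 / 54
= 0.3333

0.3333


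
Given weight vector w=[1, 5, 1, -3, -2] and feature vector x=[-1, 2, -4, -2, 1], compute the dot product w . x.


Element-wise products:
1 * -1 = -1
5 * 2 = 10
1 * -4 = -4
-3 * -2 = 6
-2 * 1 = -2
Sum = -1 + 10 + -4 + 6 + -2
= 9

9


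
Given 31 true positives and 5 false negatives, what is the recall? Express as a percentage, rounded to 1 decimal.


Recall = TP / (TP + FN) * 100
= 31 / (31 + 5)
= 31 / 36
= 0.8611
= 86.1%

86.1


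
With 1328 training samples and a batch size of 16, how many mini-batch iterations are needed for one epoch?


Iterations per epoch = dataset_size / batch_size
= 1328 / 16
= 83

83


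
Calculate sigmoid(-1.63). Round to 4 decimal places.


sigmoid(z) = 1 / (1 + exp(-z))
exp(-(-1.63)) = exp(1.63) = 5.1039
1 + 5.1039 = 6.1039
1 / 6.1039 = 0.1638

0.1638


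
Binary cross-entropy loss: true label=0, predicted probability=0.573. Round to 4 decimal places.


For y=0: Loss = -log(1-p)
= -log(1 - 0.573)
= -log(0.427)
= -(-0.851)
= 0.8510

0.8510


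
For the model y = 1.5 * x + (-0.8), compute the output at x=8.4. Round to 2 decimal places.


y = 1.5 * 8.4 + (-0.8)
= 12.6 + (-0.8)
= 11.80

11.80


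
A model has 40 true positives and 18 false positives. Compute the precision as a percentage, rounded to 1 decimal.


Precision = TP / (TP + FP) * 100
= 40 / (40 + 18)
= 40 / 58
= 0.6897
= 69.0%

69.0


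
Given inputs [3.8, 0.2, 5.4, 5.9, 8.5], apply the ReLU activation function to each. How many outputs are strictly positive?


ReLU(x) = max(0, x) for each element:
ReLU(3.8) = 3.8
ReLU(0.2) = 0.2
ReLU(5.4) = 5.4
ReLU(5.9) = 5.9
ReLU(8.5) = 8.5
Active neurons (>0): 5

5


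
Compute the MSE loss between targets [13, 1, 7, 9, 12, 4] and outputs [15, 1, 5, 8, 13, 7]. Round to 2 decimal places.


Differences: [-2, 0, 2, 1, -1, -3]
Squared errors: [4, 0, 4, 1, 1, 9]
Sum of squared errors = 19
MSE = 19 / 6 = 3.17

3.17


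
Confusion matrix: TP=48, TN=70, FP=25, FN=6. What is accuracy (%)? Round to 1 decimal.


Accuracy = (TP + TN) / (TP + TN + FP + FN) * 100
= (48 + 70) / (48 + 70 + 25 + 6)
= 118 / 149
= 0.7919
= 79.2%

79.2


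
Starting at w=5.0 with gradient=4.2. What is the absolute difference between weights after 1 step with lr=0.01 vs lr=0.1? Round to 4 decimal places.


With lr=0.01: w_new = 5.0 - 0.01 * 4.2 = 4.958
With lr=0.1: w_new = 5.0 - 0.1 * 4.2 = 4.58
Absolute difference = |4.958 - 4.58|
= 0.3780

0.3780


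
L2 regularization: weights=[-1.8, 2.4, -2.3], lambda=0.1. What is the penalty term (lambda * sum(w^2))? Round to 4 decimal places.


Squaring each weight:
(-1.8)^2 = 3.24
2.4^2 = 5.76
(-2.3)^2 = 5.29
Sum of squares = 14.29
Penalty = 0.1 * 14.29 = 1.4290

1.4290


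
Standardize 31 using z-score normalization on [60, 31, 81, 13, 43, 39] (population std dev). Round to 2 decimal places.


Mean = (60 + 31 + 81 + 13 + 43 + 39) / 6 = 44.5
Variance = sum((x_i - mean)^2) / n = 463.25
Std = sqrt(463.25) = 21.5232
Z = (x - mean) / std
= (31 - 44.5) / 21.5232
= -13.5 / 21.5232
= -0.63

-0.63


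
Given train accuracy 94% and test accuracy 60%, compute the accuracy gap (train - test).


Gap = train_accuracy - test_accuracy
= 94 - 60
= 34%
This large gap strongly indicates overfitting.

34


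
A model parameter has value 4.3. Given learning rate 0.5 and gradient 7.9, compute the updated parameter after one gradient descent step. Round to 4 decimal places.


w_new = w_old - lr * gradient
= 4.3 - 0.5 * 7.9
= 4.3 - (3.95)
= 0.3500

0.3500


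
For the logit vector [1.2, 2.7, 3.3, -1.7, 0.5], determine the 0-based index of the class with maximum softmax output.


Softmax is a monotonic transformation, so it preserves the argmax.
We need to find the index of the maximum logit.
Index 0: 1.2
Index 1: 2.7
Index 2: 3.3
Index 3: -1.7
Index 4: 0.5
Maximum logit = 3.3 at index 2

2


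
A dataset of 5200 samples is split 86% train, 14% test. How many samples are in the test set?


Train samples = 5200 * 86% = 4472
Test samples = 5200 - 4472
= 728

728


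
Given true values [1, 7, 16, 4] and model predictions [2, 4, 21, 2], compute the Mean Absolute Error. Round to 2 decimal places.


Absolute errors: [1, 3, 5, 2]
Sum of absolute errors = 11
MAE = 11 / 4 = 2.75

2.75


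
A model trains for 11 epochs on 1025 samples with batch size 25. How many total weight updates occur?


Iterations per epoch = 1025 / 25 = 41
Total updates = iterations_per_epoch * epochs
= 41 * 11
= 451

451


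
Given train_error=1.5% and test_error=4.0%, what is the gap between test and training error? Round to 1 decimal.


Generalization gap = test_error - train_error
= 4.0 - 1.5
= 2.5%
A moderate gap.

2.5


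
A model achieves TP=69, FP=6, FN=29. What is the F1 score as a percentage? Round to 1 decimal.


Precision = TP / (TP + FP) = 69 / 75 = 0.92
Recall = TP / (TP + FN) = 69 / 98 = 0.7041
F1 = 2 * P * R / (P + R)
= 2 * 0.92 * 0.7041 / (0.92 + 0.7041)
= 1.2955 / 1.6241
= 0.7977
As percentage: 79.8%

79.8


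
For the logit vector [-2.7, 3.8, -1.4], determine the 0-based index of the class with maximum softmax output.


Softmax is a monotonic transformation, so it preserves the argmax.
We need to find the index of the maximum logit.
Index 0: -2.7
Index 1: 3.8
Index 2: -1.4
Maximum logit = 3.8 at index 1

1


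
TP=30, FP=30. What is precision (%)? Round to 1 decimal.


Precision = TP / (TP + FP) * 100
= 30 / (30 + 30)
= 30 / 60
= 0.5
= 50.0%

50.0


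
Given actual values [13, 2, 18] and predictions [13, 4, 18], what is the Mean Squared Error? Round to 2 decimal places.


Differences: [0, -2, 0]
Squared errors: [0, 4, 0]
Sum of squared errors = 4
MSE = 4 / 3 = 1.33

1.33


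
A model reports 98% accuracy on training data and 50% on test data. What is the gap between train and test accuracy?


Gap = train_accuracy - test_accuracy
= 98 - 50
= 48%
This large gap strongly indicates overfitting.

48


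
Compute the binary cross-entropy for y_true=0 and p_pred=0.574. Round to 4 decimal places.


For y=0: Loss = -log(1-p)
= -log(1 - 0.574)
= -log(0.426)
= -(-0.8533)
= 0.8533

0.8533


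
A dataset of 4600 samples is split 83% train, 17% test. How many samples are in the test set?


Train samples = 4600 * 83% = 3818
Test samples = 4600 - 3818
= 782

782


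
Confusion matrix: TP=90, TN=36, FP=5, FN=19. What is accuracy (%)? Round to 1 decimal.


Accuracy = (TP + TN) / (TP + TN + FP + FN) * 100
= (90 + 36) / (90 + 36 + 5 + 19)
= 126 / 150
= 0.84
= 84.0%

84.0


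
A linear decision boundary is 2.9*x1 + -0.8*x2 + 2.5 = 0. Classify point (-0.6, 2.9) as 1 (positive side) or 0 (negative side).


Compute 2.9 * -0.6 + -0.8 * 2.9 + 2.5
= -1.74 + -2.32 + 2.5
= -1.56
Since -1.56 < 0, the point is on the negative side.

0


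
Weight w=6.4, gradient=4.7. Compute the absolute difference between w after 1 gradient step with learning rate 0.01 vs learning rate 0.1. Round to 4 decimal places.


With lr=0.01: w_new = 6.4 - 0.01 * 4.7 = 6.353
With lr=0.1: w_new = 6.4 - 0.1 * 4.7 = 5.93
Absolute difference = |6.353 - 5.93|
= 0.4230

0.4230


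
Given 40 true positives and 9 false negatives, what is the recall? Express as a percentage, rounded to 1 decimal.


Recall = TP / (TP + FN) * 100
= 40 / (40 + 9)
= 40 / 49
= 0.8163
= 81.6%

81.6


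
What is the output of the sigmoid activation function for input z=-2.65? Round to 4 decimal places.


sigmoid(z) = 1 / (1 + exp(-z))
exp(-(-2.65)) = exp(2.65) = 14.154
1 + 14.154 = 15.154
1 / 15.154 = 0.0660

0.0660


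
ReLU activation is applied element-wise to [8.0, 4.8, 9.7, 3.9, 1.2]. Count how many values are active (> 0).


ReLU(x) = max(0, x) for each element:
ReLU(8.0) = 8.0
ReLU(4.8) = 4.8
ReLU(9.7) = 9.7
ReLU(3.9) = 3.9
ReLU(1.2) = 1.2
Active neurons (>0): 5

5


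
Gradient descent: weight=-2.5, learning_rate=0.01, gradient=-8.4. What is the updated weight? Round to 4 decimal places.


w_new = w_old - lr * gradient
= -2.5 - 0.01 * -8.4
= -2.5 - (-0.084)
= -2.4160

-2.4160


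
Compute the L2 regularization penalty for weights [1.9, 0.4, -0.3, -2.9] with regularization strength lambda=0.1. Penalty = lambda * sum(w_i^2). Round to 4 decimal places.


Squaring each weight:
1.9^2 = 3.61
0.4^2 = 0.16
(-0.3)^2 = 0.09
(-2.9)^2 = 8.41
Sum of squares = 12.27
Penalty = 0.1 * 12.27 = 1.2270

1.2270


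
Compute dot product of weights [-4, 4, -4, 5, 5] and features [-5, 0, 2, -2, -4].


Element-wise products:
-4 * -5 = 20
4 * 0 = 0
-4 * 2 = -8
5 * -2 = -10
5 * -4 = -20
Sum = 20 + 0 + -8 + -10 + -20
= -18

-18


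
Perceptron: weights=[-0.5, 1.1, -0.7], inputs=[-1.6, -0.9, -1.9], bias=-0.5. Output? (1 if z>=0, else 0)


z = w . x + b
= -0.5*-1.6 + 1.1*-0.9 + -0.7*-1.9 + -0.5
= 0.8 + -0.99 + 1.33 + -0.5
= 1.14 + -0.5
= 0.64
Since z = 0.64 >= 0, output = 1

1


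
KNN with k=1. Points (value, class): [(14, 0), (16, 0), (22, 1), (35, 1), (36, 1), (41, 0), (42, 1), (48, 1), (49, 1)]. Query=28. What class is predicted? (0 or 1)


Distances from query 28:
Point 22 (class 1): distance = 6
K=1 nearest neighbors: classes = [1]
Votes for class 1: 1 / 1
Majority vote => class 1

1


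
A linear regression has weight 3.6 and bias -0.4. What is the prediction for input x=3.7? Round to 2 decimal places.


y = 3.6 * 3.7 + (-0.4)
= 13.32 + (-0.4)
= 12.92

12.92


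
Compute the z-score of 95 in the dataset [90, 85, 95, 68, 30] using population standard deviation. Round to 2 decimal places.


Mean = (90 + 85 + 95 + 68 + 30) / 5 = 73.6
Variance = sum((x_i - mean)^2) / n = 557.84
Std = sqrt(557.84) = 23.6186
Z = (x - mean) / std
= (95 - 73.6) / 23.6186
= 21.4 / 23.6186
= 0.91

0.91


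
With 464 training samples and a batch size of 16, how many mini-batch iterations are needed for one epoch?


Iterations per epoch = dataset_size / batch_size
= 464 / 16
= 29

29


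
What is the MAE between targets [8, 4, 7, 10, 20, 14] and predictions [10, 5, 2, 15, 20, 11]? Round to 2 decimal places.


Absolute errors: [2, 1, 5, 5, 0, 3]
Sum of absolute errors = 16
MAE = 16 / 6 = 2.67

2.67


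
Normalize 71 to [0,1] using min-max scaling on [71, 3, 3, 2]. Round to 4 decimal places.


Min = 2, Max = 71
Range = 71 - 2 = 69
Scaled = (x - min) / (max - min)
= (71 - 2) / 69
= 69 / 69
= 1.0000

1.0000


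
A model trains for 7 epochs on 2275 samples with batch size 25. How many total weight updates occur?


Iterations per epoch = 2275 / 25 = 91
Total updates = iterations_per_epoch * epochs
= 91 * 7
= 637

637


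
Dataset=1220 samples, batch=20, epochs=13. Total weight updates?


Iterations per epoch = 1220 / 20 = 61
Total updates = iterations_per_epoch * epochs
= 61 * 13
= 793

793


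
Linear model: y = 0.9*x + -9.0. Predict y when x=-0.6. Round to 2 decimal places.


y = 0.9 * -0.6 + (-9.0)
= -0.54 + (-9.0)
= -9.54

-9.54


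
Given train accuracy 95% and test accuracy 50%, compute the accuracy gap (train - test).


Gap = train_accuracy - test_accuracy
= 95 - 50
= 45%
This large gap strongly indicates overfitting.

45


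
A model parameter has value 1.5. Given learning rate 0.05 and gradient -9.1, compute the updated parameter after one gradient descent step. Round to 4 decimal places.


w_new = w_old - lr * gradient
= 1.5 - 0.05 * -9.1
= 1.5 - (-0.455)
= 1.9550

1.9550


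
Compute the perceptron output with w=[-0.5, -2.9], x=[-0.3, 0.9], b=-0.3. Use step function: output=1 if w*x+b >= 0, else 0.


z = w . x + b
= -0.5*-0.3 + -2.9*0.9 + -0.3
= 0.15 + -2.61 + -0.3
= -2.46 + -0.3
= -2.76
Since z = -2.76 < 0, output = 0

0


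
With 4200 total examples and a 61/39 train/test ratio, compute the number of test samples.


Train samples = 4200 * 61% = 2562
Test samples = 4200 - 2562
= 1638

1638


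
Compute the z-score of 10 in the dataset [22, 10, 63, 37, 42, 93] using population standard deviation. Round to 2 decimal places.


Mean = (22 + 10 + 63 + 37 + 42 + 93) / 6 = 44.5
Variance = sum((x_i - mean)^2) / n = 742.25
Std = sqrt(742.25) = 27.2443
Z = (x - mean) / std
= (10 - 44.5) / 27.2443
= -34.5 / 27.2443
= -1.27

-1.27


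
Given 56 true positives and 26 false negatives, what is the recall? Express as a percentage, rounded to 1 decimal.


Recall = TP / (TP + FN) * 100
= 56 / (56 + 26)
= 56 / 82
= 0.6829
= 68.3%

68.3


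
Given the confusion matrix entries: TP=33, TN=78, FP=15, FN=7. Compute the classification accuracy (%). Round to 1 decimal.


Accuracy = (TP + TN) / (TP + TN + FP + FN) * 100
= (33 + 78) / (33 + 78 + 15 + 7)
= 111 / 133
= 0.8346
= 83.5%

83.5


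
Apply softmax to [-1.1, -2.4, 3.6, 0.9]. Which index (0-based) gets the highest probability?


Softmax is a monotonic transformation, so it preserves the argmax.
We need to find the index of the maximum logit.
Index 0: -1.1
Index 1: -2.4
Index 2: 3.6
Index 3: 0.9
Maximum logit = 3.6 at index 2

2


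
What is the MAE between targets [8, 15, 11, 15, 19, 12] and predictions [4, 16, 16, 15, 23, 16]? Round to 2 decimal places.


Absolute errors: [4, 1, 5, 0, 4, 4]
Sum of absolute errors = 18
MAE = 18 / 6 = 3.00

3.00


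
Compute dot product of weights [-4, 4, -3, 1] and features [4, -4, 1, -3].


Element-wise products:
-4 * 4 = -16
4 * -4 = -16
-3 * 1 = -3
1 * -3 = -3
Sum = -16 + -16 + -3 + -3
= -38

-38


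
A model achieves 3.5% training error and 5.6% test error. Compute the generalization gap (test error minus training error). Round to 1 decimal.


Generalization gap = test_error - train_error
= 5.6 - 3.5
= 2.1%
A moderate gap.

2.1


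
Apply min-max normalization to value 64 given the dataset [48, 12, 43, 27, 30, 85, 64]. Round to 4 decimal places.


Min = 12, Max = 85
Range = 85 - 12 = 73
Scaled = (x - min) / (max - min)
= (64 - 12) / 73
= 52 / 73
= 0.7123

0.7123


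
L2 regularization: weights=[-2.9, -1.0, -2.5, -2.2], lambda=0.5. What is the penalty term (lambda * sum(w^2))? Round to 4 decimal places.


Squaring each weight:
(-2.9)^2 = 8.41
(-1.0)^2 = 1.0
(-2.5)^2 = 6.25
(-2.2)^2 = 4.84
Sum of squares = 20.5
Penalty = 0.5 * 20.5 = 10.2500

10.2500
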